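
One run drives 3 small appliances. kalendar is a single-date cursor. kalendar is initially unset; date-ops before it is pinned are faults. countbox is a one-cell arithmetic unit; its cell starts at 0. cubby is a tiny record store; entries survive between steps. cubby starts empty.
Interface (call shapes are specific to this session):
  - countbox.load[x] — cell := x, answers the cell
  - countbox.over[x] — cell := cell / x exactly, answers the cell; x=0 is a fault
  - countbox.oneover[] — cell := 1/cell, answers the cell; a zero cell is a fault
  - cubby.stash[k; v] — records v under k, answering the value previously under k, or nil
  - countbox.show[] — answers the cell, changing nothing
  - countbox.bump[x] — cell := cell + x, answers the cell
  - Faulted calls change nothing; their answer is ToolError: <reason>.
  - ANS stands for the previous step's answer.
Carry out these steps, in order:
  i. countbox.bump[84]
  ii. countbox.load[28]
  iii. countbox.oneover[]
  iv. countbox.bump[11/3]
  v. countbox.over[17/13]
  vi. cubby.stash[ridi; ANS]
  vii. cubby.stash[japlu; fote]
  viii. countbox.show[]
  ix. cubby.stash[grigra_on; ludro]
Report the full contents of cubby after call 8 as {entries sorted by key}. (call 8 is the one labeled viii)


I try countbox.bump using 84, and see 84.
Next I call countbox.load using 28: 28.
I call countbox.oneover(), giving 1/28.
I try countbox.bump using 11/3, which returns 311/84.
Next I call countbox.over using 17/13, giving 4043/1428.
Then cubby.stash using ridi, ANS, giving nil.
I run cubby.stash using japlu, fote, yielding nil.
I try countbox.show, which returns 4043/1428.
Then cubby.stash using grigra_on, ludro, giving nil.

Answer: {japlu=fote, ridi=4043/1428}


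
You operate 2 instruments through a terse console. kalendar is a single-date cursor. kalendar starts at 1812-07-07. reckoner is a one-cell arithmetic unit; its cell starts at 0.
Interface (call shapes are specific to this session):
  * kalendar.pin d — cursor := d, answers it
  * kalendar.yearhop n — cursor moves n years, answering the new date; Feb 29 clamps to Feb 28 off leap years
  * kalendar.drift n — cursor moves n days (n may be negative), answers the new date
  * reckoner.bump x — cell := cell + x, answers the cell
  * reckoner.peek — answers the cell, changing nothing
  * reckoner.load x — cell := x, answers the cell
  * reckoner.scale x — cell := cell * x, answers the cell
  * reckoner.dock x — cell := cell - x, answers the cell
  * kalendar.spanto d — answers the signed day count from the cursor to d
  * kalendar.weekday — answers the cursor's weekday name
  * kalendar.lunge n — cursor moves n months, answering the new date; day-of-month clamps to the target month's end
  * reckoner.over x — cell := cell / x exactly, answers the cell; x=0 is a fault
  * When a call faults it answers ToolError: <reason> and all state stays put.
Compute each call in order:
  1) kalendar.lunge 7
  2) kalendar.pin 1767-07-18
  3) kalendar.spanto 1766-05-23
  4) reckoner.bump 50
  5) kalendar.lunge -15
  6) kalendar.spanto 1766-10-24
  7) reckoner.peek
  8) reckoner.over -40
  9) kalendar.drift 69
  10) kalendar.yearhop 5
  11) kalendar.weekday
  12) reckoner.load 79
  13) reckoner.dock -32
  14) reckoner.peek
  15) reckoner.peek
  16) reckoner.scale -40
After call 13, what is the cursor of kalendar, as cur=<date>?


# lunge(n→7) : 1813-02-07
# pin(d→1767-07-18) : 1767-07-18
# spanto(d→1766-05-23) : -421
# bump(x→50) : 50
# lunge(n→-15) : 1766-04-18
# spanto(d→1766-10-24) : 189
# peek() : 50
# over(x→-40) : -5/4
# drift(n→69) : 1766-06-26
# yearhop(n→5) : 1771-06-26
# weekday() : Wednesday
# load(x→79) : 79
# dock(x→-32) : 111
# peek() : 111
# peek() : 111
# scale(x→-40) : -4440

Answer: cur=1771-06-26


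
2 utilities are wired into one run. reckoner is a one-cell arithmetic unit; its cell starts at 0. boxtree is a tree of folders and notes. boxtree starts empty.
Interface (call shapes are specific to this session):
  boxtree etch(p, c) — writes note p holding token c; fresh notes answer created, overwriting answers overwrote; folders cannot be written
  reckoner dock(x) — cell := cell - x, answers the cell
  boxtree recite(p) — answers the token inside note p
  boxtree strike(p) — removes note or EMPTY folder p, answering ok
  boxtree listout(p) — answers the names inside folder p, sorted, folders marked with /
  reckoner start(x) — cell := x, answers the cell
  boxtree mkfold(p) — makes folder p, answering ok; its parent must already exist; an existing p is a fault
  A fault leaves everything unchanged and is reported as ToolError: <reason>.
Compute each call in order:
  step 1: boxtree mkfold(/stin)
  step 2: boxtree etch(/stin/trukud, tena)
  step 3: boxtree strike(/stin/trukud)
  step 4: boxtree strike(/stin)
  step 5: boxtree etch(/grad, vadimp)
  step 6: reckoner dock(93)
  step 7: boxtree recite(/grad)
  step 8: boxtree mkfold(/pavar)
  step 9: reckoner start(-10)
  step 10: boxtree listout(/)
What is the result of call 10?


// 1. boxtree mkfold(/stin) : ok
// 2. boxtree etch(/stin/trukud, tena) : created
// 3. boxtree strike(/stin/trukud) : ok
// 4. boxtree strike(/stin) : ok
// 5. boxtree etch(/grad, vadimp) : created
// 6. reckoner dock(93) : -93
// 7. boxtree recite(/grad) : vadimp
// 8. boxtree mkfold(/pavar) : ok
// 9. reckoner start(-10) : -10
// 10. boxtree listout(/) : [grad, pavar/]

Answer: [grad, pavar/]


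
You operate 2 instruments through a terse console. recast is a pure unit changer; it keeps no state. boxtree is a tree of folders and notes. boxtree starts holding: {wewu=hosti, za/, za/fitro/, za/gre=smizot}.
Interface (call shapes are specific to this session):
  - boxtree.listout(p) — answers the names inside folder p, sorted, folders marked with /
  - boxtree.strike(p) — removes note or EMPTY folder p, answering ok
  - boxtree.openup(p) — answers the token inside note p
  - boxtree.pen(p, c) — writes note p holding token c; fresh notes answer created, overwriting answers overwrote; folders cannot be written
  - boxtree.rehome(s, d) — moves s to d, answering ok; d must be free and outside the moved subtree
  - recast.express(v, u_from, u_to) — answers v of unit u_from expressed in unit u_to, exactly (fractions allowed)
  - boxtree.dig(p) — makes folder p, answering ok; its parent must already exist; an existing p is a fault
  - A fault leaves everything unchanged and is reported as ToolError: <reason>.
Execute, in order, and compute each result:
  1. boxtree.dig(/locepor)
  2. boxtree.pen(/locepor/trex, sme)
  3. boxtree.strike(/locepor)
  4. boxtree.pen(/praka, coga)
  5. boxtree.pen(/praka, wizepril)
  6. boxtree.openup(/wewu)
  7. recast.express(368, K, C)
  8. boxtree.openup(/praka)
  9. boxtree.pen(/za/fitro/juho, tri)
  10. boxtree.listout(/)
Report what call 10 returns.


Answer: [locepor/, praka, wewu, za/]

Derivation:
[in] boxtree.dig p→/locepor
:: ok
[in] boxtree.pen p→/locepor/trex c→sme
:: created
[in] boxtree.strike p→/locepor
:: ToolError: not empty
[in] boxtree.pen p→/praka c→coga
:: created
[in] boxtree.pen p→/praka c→wizepril
:: overwrote
[in] boxtree.openup p→/wewu
:: hosti
[in] recast.express v→368 u_from→K u_to→C
:: 1897/20
[in] boxtree.openup p→/praka
:: wizepril
[in] boxtree.pen p→/za/fitro/juho c→tri
:: created
[in] boxtree.listout p→/
:: [locepor/, praka, wewu, za/]


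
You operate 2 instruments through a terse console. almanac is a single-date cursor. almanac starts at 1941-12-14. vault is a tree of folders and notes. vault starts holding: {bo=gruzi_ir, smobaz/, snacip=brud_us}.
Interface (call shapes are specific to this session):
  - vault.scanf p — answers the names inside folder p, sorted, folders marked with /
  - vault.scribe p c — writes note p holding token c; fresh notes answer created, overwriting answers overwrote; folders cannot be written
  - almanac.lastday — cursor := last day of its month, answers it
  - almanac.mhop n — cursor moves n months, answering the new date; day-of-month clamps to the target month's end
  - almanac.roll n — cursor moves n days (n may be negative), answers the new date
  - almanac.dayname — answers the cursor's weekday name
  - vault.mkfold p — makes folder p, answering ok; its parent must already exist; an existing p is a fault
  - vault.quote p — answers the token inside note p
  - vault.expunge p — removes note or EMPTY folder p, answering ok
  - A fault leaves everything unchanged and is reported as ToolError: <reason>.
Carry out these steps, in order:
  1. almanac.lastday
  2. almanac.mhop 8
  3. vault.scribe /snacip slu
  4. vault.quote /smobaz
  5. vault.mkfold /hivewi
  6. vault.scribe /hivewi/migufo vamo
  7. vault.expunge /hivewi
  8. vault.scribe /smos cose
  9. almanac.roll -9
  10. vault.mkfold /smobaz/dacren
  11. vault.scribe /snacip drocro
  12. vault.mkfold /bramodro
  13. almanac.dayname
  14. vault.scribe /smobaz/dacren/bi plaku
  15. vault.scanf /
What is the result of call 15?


# 1. lastday() ~> 1941-12-31
# 2. mhop(n=8) ~> 1942-08-31
# 3. scribe(p=/snacip, c=slu) ~> overwrote
# 4. quote(p=/smobaz) ~> ToolError: is a directory
# 5. mkfold(p=/hivewi) ~> ok
# 6. scribe(p=/hivewi/migufo, c=vamo) ~> created
# 7. expunge(p=/hivewi) ~> ToolError: not empty
# 8. scribe(p=/smos, c=cose) ~> created
# 9. roll(n=-9) ~> 1942-08-22
# 10. mkfold(p=/smobaz/dacren) ~> ok
# 11. scribe(p=/snacip, c=drocro) ~> overwrote
# 12. mkfold(p=/bramodro) ~> ok
# 13. dayname() ~> Saturday
# 14. scribe(p=/smobaz/dacren/bi, c=plaku) ~> created
# 15. scanf(p=/) ~> [bo, bramodro/, hivewi/, smobaz/, smos, snacip]

Answer: [bo, bramodro/, hivewi/, smobaz/, smos, snacip]


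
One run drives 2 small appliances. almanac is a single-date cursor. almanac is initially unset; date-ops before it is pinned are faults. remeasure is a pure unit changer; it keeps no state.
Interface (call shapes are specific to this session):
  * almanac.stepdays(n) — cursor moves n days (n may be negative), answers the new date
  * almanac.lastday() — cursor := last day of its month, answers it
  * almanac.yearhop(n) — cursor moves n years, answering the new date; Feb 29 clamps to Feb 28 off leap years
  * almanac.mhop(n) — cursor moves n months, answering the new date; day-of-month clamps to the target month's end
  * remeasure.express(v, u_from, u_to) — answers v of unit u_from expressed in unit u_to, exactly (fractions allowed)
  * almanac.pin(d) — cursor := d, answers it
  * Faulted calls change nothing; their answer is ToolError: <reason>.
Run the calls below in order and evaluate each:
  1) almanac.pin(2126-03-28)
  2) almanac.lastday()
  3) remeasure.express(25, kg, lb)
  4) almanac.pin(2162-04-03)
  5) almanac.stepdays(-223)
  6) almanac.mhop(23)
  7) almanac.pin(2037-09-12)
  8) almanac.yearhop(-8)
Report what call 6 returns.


Answer: 2163-07-23

Derivation:
> pin 2126-03-28
  2126-03-28
> lastday
  2126-03-31
> express 25 kg lb
  2500000000/45359237
> pin 2162-04-03
  2162-04-03
> stepdays -223
  2161-08-23
> mhop 23
  2163-07-23
> pin 2037-09-12
  2037-09-12
> yearhop -8
  2029-09-12


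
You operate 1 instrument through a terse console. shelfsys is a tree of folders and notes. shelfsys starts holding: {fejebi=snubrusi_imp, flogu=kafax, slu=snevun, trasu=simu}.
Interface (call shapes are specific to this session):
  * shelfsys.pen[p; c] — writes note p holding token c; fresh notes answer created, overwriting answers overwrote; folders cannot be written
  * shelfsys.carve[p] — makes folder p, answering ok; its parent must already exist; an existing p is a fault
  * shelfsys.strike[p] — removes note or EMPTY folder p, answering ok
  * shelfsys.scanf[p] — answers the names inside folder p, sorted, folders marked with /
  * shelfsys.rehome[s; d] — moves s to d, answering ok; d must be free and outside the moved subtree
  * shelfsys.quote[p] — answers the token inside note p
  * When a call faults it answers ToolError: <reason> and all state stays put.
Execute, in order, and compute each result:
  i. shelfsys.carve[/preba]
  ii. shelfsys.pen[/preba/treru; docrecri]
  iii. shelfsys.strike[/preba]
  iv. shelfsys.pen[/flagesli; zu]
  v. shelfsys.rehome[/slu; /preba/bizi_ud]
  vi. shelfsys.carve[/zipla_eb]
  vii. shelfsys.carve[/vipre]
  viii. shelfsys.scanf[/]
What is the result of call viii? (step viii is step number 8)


Answer: [fejebi, flagesli, flogu, preba/, trasu, vipre/, zipla_eb/]

Derivation:
I use shelfsys.carve on p='/preba', and get ok.
Using shelfsys.pen on p='/preba/treru', c='docrecri', giving created.
I invoke shelfsys.strike on p='/preba', — result: ToolError: not empty.
Then shelfsys.pen on p='/flagesli', c='zu': created.
Using shelfsys.rehome on s='/slu', d='/preba/bizi_ud', and see ok.
Next I call shelfsys.carve on p='/zipla_eb', and observe ok.
I try shelfsys.carve on p='/vipre', giving ok.
Next I call shelfsys.scanf on p='/', which returns [fejebi, flagesli, flogu, preba/, trasu, vipre/, zipla_eb/].


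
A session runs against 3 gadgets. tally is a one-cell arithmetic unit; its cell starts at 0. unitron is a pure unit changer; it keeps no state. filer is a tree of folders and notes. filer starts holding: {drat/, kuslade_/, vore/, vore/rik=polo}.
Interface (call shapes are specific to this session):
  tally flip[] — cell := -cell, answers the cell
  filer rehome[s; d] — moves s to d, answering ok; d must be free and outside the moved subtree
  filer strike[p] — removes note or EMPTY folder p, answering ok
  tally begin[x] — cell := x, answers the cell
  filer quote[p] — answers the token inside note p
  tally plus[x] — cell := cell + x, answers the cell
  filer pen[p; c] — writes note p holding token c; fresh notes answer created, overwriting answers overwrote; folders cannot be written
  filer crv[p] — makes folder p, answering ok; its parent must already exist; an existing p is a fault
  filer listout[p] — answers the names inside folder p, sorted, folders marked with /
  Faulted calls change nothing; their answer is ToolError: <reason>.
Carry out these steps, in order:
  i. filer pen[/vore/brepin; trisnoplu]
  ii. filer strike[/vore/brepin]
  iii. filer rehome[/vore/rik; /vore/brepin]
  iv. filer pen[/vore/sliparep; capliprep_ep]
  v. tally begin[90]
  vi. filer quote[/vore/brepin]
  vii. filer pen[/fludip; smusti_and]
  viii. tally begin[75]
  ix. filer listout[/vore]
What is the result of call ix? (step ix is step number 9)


I call filer pen(p: /vore/brepin, c: trisnoplu), — result: created.
I run filer strike(p: /vore/brepin), → ok.
Then filer rehome(s: /vore/rik, d: /vore/brepin), which returns ok.
I invoke filer pen(p: /vore/sliparep, c: capliprep_ep), and observe created.
I use tally begin(x: 90), yielding 90.
I call filer quote(p: /vore/brepin), yielding polo.
I call filer pen(p: /fludip, c: smusti_and), giving created.
Next I call tally begin(x: 75), which returns 75.
I invoke filer listout(p: /vore), and see [brepin, sliparep].

Answer: [brepin, sliparep]


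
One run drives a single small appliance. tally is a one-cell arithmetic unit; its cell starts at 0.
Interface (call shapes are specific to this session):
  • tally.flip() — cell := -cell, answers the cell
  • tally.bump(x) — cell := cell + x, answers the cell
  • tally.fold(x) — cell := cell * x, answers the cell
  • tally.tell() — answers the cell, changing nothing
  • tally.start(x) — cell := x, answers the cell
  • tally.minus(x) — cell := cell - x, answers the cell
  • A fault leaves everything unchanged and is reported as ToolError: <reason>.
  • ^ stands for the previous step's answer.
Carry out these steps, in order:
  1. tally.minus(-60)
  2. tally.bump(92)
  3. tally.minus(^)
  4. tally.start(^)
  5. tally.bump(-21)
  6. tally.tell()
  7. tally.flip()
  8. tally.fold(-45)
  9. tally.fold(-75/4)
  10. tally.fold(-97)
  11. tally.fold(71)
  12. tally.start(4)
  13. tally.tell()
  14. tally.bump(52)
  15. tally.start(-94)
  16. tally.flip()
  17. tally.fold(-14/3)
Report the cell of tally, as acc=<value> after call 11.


Invoking minus on x→-60, — result: 60.
I invoke bump on x→92, — result: 152.
I try minus on x→^, — result: 0.
Then start on x→^, and observe 0.
I try bump on x→-21, yielding -21.
Invoking tell, → -21.
Now I run flip(), which returns 21.
Calling fold on x→-45, yielding -945.
I use fold on x→-75/4, — result: 70875/4.
I use fold on x→-97, — result: -6874875/4.
I call fold on x→71, → -488116125/4.
I call start on x→4: 4.
I run tell(), yielding 4.
Then bump on x→52, giving 56.
I call start on x→-94, → -94.
Next I call flip, yielding 94.
I run fold on x→-14/3, → -1316/3.

Answer: acc=-488116125/4


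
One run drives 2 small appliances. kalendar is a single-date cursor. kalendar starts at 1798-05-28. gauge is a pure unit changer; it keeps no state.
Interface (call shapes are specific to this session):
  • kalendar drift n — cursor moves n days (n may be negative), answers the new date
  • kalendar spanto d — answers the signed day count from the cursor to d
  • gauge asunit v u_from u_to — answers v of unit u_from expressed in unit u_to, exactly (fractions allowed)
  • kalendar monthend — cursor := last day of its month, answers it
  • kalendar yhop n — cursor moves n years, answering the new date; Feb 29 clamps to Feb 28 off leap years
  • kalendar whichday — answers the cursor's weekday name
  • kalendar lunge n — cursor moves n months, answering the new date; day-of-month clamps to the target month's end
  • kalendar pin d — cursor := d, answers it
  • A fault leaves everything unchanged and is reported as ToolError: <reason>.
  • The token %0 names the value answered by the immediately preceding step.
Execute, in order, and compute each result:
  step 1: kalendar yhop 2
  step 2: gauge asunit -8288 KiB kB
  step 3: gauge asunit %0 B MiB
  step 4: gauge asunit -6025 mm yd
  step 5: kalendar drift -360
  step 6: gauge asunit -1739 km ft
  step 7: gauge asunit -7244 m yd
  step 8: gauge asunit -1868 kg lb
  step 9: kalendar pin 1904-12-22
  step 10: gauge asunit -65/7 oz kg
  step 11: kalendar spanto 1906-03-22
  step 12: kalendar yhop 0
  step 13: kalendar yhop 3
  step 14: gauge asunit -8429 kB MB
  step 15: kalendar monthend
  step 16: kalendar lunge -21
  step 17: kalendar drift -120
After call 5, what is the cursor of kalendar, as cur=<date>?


Answer: cur=1799-06-02

Derivation:
! 1. kalendar yhop(n='2') == 1800-05-28
! 2. gauge asunit(v='-8288', u_from='KiB', u_to='kB') == -1060864/125
! 3. gauge asunit(v='%0', u_from='B', u_to='MiB') == -259/32000
! 4. gauge asunit(v='-6025', u_from='mm', u_to='yd') == -30125/4572
! 5. kalendar drift(n='-360') == 1799-06-02
! 6. gauge asunit(v='-1739', u_from='km', u_to='ft') == -2173750000/381
! 7. gauge asunit(v='-7244', u_from='m', u_to='yd') == -9055000/1143
! 8. gauge asunit(v='-1868', u_from='kg', u_to='lb') == -186800000000/45359237
! 9. kalendar pin(d='1904-12-22') == 1904-12-22
! 10. gauge asunit(v='-65/7', u_from='oz', u_to='kg') == -84238583/320000000
! 11. kalendar spanto(d='1906-03-22') == 455
! 12. kalendar yhop(n='0') == 1904-12-22
! 13. kalendar yhop(n='3') == 1907-12-22
! 14. gauge asunit(v='-8429', u_from='kB', u_to='MB') == -8429/1000
! 15. kalendar monthend() == 1907-12-31
! 16. kalendar lunge(n='-21') == 1906-03-31
! 17. kalendar drift(n='-120') == 1905-12-01


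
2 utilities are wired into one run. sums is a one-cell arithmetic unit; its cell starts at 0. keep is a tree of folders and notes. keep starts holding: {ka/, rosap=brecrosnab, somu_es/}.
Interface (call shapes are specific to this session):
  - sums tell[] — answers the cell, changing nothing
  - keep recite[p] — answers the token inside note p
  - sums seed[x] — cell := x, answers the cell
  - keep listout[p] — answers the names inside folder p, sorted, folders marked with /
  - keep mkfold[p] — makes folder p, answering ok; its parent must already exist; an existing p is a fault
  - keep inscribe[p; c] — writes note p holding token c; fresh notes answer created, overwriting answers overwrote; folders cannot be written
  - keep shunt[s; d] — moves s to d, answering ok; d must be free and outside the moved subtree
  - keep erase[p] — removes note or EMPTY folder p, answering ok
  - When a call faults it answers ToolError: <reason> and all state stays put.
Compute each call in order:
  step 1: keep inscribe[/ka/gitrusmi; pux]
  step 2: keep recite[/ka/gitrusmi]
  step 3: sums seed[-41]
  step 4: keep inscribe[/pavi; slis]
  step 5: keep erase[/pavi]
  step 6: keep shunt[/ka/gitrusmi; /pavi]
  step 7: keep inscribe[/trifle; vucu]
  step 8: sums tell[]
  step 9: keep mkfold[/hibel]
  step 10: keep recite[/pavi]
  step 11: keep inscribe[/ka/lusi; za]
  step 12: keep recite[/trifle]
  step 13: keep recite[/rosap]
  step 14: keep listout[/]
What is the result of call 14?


-> keep inscribe(p→/ka/gitrusmi, c→pux)
<- created
-> keep recite(p→/ka/gitrusmi)
<- pux
-> sums seed(x→-41)
<- -41
-> keep inscribe(p→/pavi, c→slis)
<- created
-> keep erase(p→/pavi)
<- ok
-> keep shunt(s→/ka/gitrusmi, d→/pavi)
<- ok
-> keep inscribe(p→/trifle, c→vucu)
<- created
-> sums tell()
<- -41
-> keep mkfold(p→/hibel)
<- ok
-> keep recite(p→/pavi)
<- pux
-> keep inscribe(p→/ka/lusi, c→za)
<- created
-> keep recite(p→/trifle)
<- vucu
-> keep recite(p→/rosap)
<- brecrosnab
-> keep listout(p→/)
<- [hibel/, ka/, pavi, rosap, somu_es/, trifle]

Answer: [hibel/, ka/, pavi, rosap, somu_es/, trifle]


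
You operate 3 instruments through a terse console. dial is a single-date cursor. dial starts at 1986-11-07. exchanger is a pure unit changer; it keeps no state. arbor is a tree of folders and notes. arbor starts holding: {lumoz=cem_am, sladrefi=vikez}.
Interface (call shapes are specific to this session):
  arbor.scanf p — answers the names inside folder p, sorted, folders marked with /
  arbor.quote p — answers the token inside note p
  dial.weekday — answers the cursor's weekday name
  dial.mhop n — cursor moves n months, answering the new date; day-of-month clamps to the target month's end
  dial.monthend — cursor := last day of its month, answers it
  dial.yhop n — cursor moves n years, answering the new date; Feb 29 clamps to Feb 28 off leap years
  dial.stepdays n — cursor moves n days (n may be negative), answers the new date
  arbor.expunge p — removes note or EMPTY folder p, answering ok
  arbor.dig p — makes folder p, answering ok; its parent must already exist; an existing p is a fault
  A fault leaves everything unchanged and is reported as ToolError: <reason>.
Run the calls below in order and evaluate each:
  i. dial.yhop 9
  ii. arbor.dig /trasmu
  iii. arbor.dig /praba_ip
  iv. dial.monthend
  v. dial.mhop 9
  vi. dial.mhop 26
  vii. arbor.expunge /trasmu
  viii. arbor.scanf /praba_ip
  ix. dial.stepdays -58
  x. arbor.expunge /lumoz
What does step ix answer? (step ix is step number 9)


-- 1. dial.yhop(n=9) : 1995-11-07
-- 2. arbor.dig(p=/trasmu) : ok
-- 3. arbor.dig(p=/praba_ip) : ok
-- 4. dial.monthend() : 1995-11-30
-- 5. dial.mhop(n=9) : 1996-08-30
-- 6. dial.mhop(n=26) : 1998-10-30
-- 7. arbor.expunge(p=/trasmu) : ok
-- 8. arbor.scanf(p=/praba_ip) : []
-- 9. dial.stepdays(n=-58) : 1998-09-02
-- 10. arbor.expunge(p=/lumoz) : ok

Answer: 1998-09-02


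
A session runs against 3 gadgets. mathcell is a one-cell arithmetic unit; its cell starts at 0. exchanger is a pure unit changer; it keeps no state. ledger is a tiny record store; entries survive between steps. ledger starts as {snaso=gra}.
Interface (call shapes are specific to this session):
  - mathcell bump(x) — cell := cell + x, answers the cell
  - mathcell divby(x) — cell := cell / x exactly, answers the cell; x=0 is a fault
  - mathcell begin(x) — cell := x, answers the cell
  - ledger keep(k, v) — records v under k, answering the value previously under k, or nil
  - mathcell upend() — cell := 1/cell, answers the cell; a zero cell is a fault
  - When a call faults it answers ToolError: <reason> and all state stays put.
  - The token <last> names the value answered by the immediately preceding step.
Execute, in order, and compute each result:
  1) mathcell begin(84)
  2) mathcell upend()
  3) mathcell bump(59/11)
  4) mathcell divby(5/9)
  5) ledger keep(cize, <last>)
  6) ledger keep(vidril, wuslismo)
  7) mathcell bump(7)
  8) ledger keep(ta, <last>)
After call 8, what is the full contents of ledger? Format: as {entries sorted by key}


Answer: {cize=14901/1540, snaso=gra, ta=25681/1540, vidril=wuslismo}

Derivation:
-- 1. mathcell begin(x=84) ~> 84
-- 2. mathcell upend() ~> 1/84
-- 3. mathcell bump(x=59/11) ~> 4967/924
-- 4. mathcell divby(x=5/9) ~> 14901/1540
-- 5. ledger keep(k=cize, v=<last>) ~> nil
-- 6. ledger keep(k=vidril, v=wuslismo) ~> nil
-- 7. mathcell bump(x=7) ~> 25681/1540
-- 8. ledger keep(k=ta, v=<last>) ~> nil


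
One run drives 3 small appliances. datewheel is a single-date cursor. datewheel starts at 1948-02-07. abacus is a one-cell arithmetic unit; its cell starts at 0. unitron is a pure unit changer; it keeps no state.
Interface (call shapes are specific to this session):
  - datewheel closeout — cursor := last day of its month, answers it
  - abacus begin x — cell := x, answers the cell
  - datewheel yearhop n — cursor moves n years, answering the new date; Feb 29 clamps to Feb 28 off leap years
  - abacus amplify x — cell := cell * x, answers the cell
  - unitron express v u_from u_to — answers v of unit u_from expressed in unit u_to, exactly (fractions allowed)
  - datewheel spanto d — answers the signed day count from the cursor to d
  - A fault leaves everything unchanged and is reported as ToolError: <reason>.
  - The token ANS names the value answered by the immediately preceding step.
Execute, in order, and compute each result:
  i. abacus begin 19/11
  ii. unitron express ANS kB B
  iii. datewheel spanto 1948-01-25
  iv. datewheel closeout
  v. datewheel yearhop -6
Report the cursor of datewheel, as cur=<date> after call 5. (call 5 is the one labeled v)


Answer: cur=1942-02-28

Derivation:
! abacus begin(x: 19/11) == 19/11
! unitron express(v: ANS, u_from: kB, u_to: B) == 19000/11
! datewheel spanto(d: 1948-01-25) == -13
! datewheel closeout() == 1948-02-29
! datewheel yearhop(n: -6) == 1942-02-28


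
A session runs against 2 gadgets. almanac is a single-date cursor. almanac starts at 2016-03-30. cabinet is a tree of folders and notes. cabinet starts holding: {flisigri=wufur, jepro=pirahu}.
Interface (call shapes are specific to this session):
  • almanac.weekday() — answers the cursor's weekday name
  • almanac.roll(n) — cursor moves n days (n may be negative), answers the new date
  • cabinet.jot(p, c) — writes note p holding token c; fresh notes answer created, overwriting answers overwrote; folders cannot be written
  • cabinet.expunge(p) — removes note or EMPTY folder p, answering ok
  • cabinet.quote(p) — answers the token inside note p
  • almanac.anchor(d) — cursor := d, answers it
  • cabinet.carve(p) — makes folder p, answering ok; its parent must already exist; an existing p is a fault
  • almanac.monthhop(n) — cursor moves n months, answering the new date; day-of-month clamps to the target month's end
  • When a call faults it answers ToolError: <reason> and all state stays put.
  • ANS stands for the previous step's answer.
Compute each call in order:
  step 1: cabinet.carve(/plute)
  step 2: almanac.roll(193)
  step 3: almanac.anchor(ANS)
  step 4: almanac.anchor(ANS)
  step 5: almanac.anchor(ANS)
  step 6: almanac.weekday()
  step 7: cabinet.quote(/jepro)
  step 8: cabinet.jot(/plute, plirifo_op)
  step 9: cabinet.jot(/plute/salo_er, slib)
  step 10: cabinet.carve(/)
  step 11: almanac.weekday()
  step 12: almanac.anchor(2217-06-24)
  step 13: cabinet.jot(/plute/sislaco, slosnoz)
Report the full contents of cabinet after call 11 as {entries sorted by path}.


Answer: {flisigri=wufur, jepro=pirahu, plute/, plute/salo_er=slib}

Derivation:
// 1. carve(p='/plute') : ok
// 2. roll(n='193') : 2016-10-09
// 3. anchor(d='ANS') : 2016-10-09
// 4. anchor(d='ANS') : 2016-10-09
// 5. anchor(d='ANS') : 2016-10-09
// 6. weekday() : Sunday
// 7. quote(p='/jepro') : pirahu
// 8. jot(p='/plute', c='plirifo_op') : ToolError: is a directory
// 9. jot(p='/plute/salo_er', c='slib') : created
// 10. carve(p='/') : ToolError: exists
// 11. weekday() : Sunday
// 12. anchor(d='2217-06-24') : 2217-06-24
// 13. jot(p='/plute/sislaco', c='slosnoz') : created


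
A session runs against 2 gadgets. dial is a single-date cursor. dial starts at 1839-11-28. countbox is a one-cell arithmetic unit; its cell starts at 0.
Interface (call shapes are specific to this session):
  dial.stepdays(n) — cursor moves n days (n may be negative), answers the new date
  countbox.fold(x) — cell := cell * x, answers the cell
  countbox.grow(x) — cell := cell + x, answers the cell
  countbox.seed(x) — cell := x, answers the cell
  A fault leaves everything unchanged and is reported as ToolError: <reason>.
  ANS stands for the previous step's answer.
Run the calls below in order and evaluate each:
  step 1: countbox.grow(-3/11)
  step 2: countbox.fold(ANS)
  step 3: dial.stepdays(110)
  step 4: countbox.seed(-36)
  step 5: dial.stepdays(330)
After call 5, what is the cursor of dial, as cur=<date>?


~$ countbox.grow -3/11
[out] -3/11
~$ countbox.fold ANS
[out] 9/121
~$ dial.stepdays 110
[out] 1840-03-17
~$ countbox.seed -36
[out] -36
~$ dial.stepdays 330
[out] 1841-02-10

Answer: cur=1841-02-10


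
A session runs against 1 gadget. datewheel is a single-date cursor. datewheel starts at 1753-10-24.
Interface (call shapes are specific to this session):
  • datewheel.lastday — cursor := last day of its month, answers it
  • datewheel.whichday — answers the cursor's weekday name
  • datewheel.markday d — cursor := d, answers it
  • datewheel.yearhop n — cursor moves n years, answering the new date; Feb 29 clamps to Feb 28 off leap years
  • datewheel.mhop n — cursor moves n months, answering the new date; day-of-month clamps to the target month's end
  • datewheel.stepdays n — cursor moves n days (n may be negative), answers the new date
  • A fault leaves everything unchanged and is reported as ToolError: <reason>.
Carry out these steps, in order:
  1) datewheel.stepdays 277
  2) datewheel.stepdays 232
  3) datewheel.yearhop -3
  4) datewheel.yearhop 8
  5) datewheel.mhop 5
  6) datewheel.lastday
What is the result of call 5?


Act: stepdays[n→277]
Obs: 1754-07-28
Act: stepdays[n→232]
Obs: 1755-03-17
Act: yearhop[n→-3]
Obs: 1752-03-17
Act: yearhop[n→8]
Obs: 1760-03-17
Act: mhop[n→5]
Obs: 1760-08-17
Act: lastday[]
Obs: 1760-08-31

Answer: 1760-08-17


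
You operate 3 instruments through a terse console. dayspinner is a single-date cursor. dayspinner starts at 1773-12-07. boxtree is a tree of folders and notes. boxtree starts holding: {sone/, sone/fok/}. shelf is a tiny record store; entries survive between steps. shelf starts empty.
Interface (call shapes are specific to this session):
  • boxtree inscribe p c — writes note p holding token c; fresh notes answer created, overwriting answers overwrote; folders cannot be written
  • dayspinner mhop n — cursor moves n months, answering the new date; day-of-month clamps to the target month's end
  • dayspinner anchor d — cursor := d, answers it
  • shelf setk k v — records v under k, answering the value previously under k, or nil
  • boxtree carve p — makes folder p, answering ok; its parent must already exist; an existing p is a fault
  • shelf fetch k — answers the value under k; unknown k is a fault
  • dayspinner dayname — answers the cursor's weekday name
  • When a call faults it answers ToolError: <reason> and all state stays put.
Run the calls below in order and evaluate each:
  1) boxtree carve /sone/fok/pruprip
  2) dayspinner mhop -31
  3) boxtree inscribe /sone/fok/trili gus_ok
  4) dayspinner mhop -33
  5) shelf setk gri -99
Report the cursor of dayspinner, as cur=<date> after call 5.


-> boxtree carve(p='/sone/fok/pruprip')
<- ok
-> dayspinner mhop(n='-31')
<- 1771-05-07
-> boxtree inscribe(p='/sone/fok/trili', c='gus_ok')
<- created
-> dayspinner mhop(n='-33')
<- 1768-08-07
-> shelf setk(k='gri', v='-99')
<- nil

Answer: cur=1768-08-07


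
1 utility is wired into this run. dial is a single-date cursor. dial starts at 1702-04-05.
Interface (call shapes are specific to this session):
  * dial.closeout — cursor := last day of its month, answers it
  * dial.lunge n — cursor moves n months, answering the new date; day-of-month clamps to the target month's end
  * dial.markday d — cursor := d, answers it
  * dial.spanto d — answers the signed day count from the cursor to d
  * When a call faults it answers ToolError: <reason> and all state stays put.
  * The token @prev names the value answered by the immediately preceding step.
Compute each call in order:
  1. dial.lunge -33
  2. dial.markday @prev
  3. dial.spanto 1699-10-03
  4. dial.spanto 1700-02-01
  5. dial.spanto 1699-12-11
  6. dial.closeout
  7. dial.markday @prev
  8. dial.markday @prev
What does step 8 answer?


Next I call dial.lunge on n='-33', and get 1699-07-05.
Now I run dial.markday on d='@prev', — result: 1699-07-05.
Using dial.spanto on d='1699-10-03', and get 90.
I call dial.spanto on d='1700-02-01', which returns 211.
Using dial.spanto on d='1699-12-11', and see 159.
Now I run dial.closeout(), giving 1699-07-31.
I run dial.markday on d='@prev', yielding 1699-07-31.
I invoke dial.markday on d='@prev': 1699-07-31.

Answer: 1699-07-31


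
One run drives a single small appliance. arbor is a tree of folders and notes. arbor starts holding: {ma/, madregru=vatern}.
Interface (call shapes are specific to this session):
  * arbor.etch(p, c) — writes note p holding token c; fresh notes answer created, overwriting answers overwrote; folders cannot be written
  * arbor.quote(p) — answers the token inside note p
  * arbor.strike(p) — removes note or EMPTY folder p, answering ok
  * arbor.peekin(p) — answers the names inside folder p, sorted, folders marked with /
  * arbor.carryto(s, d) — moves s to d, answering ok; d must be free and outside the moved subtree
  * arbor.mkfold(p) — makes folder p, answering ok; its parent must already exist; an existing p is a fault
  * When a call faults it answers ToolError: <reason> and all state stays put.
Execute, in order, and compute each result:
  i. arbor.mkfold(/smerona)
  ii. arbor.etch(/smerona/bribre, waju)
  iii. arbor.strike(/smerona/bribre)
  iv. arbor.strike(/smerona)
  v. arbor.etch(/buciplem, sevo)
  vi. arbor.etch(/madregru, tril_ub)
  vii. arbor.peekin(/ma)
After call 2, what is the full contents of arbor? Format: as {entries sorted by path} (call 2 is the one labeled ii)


Answer: {ma/, madregru=vatern, smerona/, smerona/bribre=waju}

Derivation:
Now I run arbor.mkfold with p: /smerona, and observe ok.
Next I call arbor.etch with p: /smerona/bribre, c: waju: created.
Calling arbor.strike with p: /smerona/bribre, giving ok.
I call arbor.strike with p: /smerona, yielding ok.
I run arbor.etch with p: /buciplem, c: sevo, and get created.
I use arbor.etch with p: /madregru, c: tril_ub, and observe overwrote.
Then arbor.peekin with p: /ma, — result: [].


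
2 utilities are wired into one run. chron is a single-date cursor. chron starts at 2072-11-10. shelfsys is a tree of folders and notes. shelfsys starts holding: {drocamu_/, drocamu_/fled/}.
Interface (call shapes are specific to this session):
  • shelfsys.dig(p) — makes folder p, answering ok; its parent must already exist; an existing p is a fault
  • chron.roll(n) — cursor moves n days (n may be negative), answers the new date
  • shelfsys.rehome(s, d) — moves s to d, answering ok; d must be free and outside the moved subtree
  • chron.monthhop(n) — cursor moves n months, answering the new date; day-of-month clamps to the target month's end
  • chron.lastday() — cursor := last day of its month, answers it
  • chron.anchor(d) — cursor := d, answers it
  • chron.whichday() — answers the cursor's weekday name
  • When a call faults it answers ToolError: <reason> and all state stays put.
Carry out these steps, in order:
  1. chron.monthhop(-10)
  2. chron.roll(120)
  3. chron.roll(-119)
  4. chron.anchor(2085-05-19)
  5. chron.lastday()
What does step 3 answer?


Answer: 2072-01-11

Derivation:
Act: chron.monthhop[n: -10]
Obs: 2072-01-10
Act: chron.roll[n: 120]
Obs: 2072-05-09
Act: chron.roll[n: -119]
Obs: 2072-01-11
Act: chron.anchor[d: 2085-05-19]
Obs: 2085-05-19
Act: chron.lastday[]
Obs: 2085-05-31


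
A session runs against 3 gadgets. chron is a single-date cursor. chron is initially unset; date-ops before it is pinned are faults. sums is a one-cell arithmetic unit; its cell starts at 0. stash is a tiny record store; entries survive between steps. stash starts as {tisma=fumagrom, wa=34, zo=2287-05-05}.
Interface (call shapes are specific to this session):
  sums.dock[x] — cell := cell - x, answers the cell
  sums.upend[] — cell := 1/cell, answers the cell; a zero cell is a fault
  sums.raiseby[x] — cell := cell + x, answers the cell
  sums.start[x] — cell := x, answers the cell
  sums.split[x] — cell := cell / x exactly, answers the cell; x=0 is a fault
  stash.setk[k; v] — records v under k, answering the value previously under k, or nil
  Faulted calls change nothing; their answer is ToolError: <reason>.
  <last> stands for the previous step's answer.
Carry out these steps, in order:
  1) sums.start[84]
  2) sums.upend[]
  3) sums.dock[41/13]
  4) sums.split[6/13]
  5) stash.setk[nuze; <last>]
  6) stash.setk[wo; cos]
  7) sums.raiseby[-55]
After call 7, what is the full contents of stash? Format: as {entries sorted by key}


Answer: {nuze=-3431/504, tisma=fumagrom, wa=34, wo=cos, zo=2287-05-05}

Derivation:
# start(x='84') -> 84
# upend() -> 1/84
# dock(x='41/13') -> -3431/1092
# split(x='6/13') -> -3431/504
# setk(k='nuze', v='<last>') -> nil
# setk(k='wo', v='cos') -> nil
# raiseby(x='-55') -> -31151/504


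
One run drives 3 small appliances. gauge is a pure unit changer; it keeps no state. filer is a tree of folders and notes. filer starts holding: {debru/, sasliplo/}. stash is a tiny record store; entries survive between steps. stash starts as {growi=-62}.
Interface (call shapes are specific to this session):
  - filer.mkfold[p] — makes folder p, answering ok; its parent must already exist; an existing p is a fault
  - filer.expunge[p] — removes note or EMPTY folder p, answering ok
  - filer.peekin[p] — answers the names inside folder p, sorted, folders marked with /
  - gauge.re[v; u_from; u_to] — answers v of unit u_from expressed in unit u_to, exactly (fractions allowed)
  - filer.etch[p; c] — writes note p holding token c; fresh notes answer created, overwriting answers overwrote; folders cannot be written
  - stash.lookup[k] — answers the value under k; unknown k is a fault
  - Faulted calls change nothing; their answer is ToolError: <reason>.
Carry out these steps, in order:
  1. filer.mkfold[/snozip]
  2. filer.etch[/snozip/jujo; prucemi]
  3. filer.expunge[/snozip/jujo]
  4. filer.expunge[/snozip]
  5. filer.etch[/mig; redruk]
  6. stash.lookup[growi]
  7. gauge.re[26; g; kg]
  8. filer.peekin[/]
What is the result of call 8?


Using mkfold passing p→/snozip, and observe ok.
Using etch passing p→/snozip/jujo, c→prucemi, yielding created.
I use expunge passing p→/snozip/jujo, giving ok.
I use expunge passing p→/snozip, yielding ok.
Now I run etch passing p→/mig, c→redruk, giving created.
I invoke lookup passing k→growi, and get -62.
Calling re passing v→26, u_from→g, u_to→kg, — result: 13/500.
Now I run peekin passing p→/, — result: [debru/, mig, sasliplo/].

Answer: [debru/, mig, sasliplo/]


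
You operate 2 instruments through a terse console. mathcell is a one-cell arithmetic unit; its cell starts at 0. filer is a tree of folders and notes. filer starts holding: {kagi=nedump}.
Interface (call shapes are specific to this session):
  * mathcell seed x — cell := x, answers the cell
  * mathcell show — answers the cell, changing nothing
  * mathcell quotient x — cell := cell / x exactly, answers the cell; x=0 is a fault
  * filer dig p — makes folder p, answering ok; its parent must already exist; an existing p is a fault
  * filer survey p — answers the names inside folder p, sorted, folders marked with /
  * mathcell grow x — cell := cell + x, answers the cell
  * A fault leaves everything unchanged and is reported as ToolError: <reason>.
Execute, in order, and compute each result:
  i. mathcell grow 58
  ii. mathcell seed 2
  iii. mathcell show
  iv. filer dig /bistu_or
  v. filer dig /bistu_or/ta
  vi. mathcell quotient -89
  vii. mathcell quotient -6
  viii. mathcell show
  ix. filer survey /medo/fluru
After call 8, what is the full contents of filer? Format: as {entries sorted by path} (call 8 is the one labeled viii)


Answer: {bistu_or/, bistu_or/ta/, kagi=nedump}

Derivation:
# 1. mathcell grow(x=58) -> 58
# 2. mathcell seed(x=2) -> 2
# 3. mathcell show() -> 2
# 4. filer dig(p=/bistu_or) -> ok
# 5. filer dig(p=/bistu_or/ta) -> ok
# 6. mathcell quotient(x=-89) -> -2/89
# 7. mathcell quotient(x=-6) -> 1/267
# 8. mathcell show() -> 1/267
# 9. filer survey(p=/medo/fluru) -> ToolError: not found
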